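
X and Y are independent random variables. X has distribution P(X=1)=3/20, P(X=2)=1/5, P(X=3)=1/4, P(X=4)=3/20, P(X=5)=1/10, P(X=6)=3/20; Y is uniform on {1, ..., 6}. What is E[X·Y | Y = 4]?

66/5

P(Y = 4) = 1/6.
Summing XY·P(x,y) over outcomes with Y = 4 gives 11/5.
E[X·Y | Y = 4] = (11/5) / (1/6) = 66/5.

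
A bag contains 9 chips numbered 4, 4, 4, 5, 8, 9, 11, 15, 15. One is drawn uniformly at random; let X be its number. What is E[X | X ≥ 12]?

15

P(X ≥ 12) = 2/9.
Σ over the event: 15·2/9 = 10/3.
E[X | X ≥ 12] = (10/3) / (2/9) = 15.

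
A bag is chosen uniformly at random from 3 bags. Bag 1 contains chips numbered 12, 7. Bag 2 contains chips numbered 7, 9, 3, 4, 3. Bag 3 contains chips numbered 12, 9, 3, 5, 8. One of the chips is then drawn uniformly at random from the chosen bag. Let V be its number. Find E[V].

E[V | bag 1] = (12+7)/2 = 19/2.
E[V | bag 2] = (7+9+3+4+3)/5 = 26/5.
E[V | bag 3] = (12+9+3+5+8)/5 = 37/5.
E[V] = (1/3)·(19/2) + (1/3)·(26/5) + (1/3)·(37/5) = 221/30.

221/30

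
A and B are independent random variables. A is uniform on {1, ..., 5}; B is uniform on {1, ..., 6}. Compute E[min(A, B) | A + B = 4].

4/3

Outcomes with A + B = 4: (1,3), (2,2), (3,1), each with probability 1/30.
E[min(A, B) | A + B = 4] = (1 + 2 + 1) / 3 = 4/3.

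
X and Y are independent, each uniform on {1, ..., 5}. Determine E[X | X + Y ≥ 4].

71/22

P(X + Y ≥ 4) = 22/25.
Summing X·P(x,y) over outcomes with X + Y ≥ 4 gives 71/25.
E[X | X + Y ≥ 4] = (71/25) / (22/25) = 71/22.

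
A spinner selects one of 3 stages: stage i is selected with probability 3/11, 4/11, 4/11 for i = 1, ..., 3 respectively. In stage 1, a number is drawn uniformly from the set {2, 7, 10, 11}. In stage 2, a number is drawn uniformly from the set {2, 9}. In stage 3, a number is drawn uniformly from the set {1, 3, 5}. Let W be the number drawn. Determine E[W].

E[W | stage 1] = (2+7+10+11)/4 = 15/2.
E[W | stage 2] = (2+9)/2 = 11/2.
E[W | stage 3] = (1+3+5)/3 = 3.
By the law of total expectation,
E[W] = (3/11)·(15/2) + (4/11)·(11/2) + (4/11)·(3) = 113/22.

113/22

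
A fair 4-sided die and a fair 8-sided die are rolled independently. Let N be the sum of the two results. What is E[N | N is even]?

P(N is even) = 1/2.
Σ over the event: 2·1/32 + 4·3/32 + 6·1/8 + 8·1/8 + 10·3/32 + 12·1/32 = 7/2.
E[N | N is even] = (7/2) / (1/2) = 7.

7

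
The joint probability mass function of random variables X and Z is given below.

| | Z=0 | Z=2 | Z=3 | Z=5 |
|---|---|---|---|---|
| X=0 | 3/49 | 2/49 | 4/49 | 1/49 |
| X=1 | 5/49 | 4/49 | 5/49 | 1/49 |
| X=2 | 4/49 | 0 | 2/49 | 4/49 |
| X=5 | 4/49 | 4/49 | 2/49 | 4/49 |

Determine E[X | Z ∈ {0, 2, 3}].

P(Z ∈ {0, 2, 3}) = 39/49.
Summing X·P(X=x,Z=y) over the conditioning event gives 76/49.
E[X | Z ∈ {0, 2, 3}] = (76/49) / (39/49) = 76/39.

76/39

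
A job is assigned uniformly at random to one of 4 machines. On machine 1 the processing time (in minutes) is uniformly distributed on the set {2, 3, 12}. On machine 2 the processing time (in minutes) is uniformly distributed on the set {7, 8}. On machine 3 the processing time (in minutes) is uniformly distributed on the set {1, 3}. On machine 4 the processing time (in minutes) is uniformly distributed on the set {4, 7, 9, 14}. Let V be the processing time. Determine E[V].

71/12

E[V | machine 1] = (2+3+12)/3 = 17/3.
E[V | machine 2] = (7+8)/2 = 15/2.
E[V | machine 3] = (1+3)/2 = 2.
E[V | machine 4] = (4+7+9+14)/4 = 17/2.
By the law of total expectation,
E[V] = (1/4)·(17/3) + (1/4)·(15/2) + (1/4)·(2) + (1/4)·(17/2) = 71/12.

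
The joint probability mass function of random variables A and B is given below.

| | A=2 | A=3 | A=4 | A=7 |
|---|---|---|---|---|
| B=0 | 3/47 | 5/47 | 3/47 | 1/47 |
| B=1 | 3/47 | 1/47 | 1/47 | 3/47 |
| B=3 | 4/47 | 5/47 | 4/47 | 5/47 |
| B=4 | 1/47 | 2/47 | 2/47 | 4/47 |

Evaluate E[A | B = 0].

P(B = 0) = 12/47.
Σ A·P over the event = 2·(3/47) + 3·(5/47) + 4·(3/47) + 7·(1/47) = 40/47.
E[A | B = 0] = (40/47) / (12/47) = 10/3.

10/3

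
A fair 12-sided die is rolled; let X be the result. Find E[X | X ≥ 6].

Given X ≥ 6, X is equally likely to be any of {6, 7, 8, 9, 10, 11, 12}.
E[X | X ≥ 6] = (6 + 7 + 8 + 9 + 10 + 11 + 12) / 7 = 9.

9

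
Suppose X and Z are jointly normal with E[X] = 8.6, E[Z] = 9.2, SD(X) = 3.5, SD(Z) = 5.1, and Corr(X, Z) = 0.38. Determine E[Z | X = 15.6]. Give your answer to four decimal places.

13.0760

The regression of Z on X has slope ρ·σ_Z/σ_X and passes through (μ_X, μ_Z).
E[Z | X=15.6] = 9.2 + (0.38)·(5.1/3.5)·(15.6 − (8.6)) = 9.2 + (0.55371)·(7) = 13.0760.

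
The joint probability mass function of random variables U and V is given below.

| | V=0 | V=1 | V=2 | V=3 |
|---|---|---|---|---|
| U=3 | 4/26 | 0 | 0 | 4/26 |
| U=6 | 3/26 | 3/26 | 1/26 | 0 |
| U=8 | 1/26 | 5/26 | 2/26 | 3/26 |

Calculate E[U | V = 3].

P(V = 3) = 7/26.
Σ U·P over the event = 3·(4/26) + 8·(3/26) = 18/13.
E[U | V = 3] = (18/13) / (7/26) = 36/7.

36/7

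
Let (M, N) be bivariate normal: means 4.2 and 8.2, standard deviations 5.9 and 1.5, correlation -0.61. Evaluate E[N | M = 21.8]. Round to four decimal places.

The regression of N on M has slope ρ·σ_N/σ_M and passes through (μ_M, μ_N).
E[N | M=21.8] = 8.2 + (-0.61)·(1.5/5.9)·(21.8 − (4.2)) = 8.2 + (-0.155085)·(17.6) = 5.4705.

5.4705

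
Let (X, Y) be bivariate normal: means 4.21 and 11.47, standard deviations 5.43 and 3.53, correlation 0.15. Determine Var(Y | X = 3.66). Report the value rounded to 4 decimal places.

12.1805

Var(Y | X=x) = (1 − ρ²)·σ_Y².
Var(Y | X=3.66) = (3.53)²·(1 − (0.15)²) = 12.4609·0.9775 = 12.1805.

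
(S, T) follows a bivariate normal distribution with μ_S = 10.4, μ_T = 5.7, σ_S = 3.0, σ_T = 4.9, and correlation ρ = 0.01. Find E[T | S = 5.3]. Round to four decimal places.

The regression of T on S has slope ρ·σ_T/σ_S and passes through (μ_S, μ_T).
E[T | S=5.3] = 5.7 + (0.01)·(4.9/3.0)·(5.3 − (10.4)) = 5.7 + (0.016333)·(-5.1) = 5.6167.

5.6167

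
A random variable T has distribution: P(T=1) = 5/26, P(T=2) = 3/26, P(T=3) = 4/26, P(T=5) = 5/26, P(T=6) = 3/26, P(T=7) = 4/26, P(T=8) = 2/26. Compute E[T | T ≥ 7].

22/3

P(T ≥ 7) = 3/13.
Σ over the event: 7·2/13 + 8·1/13 = 22/13.
E[T | T ≥ 7] = (22/13) / (3/13) = 22/3.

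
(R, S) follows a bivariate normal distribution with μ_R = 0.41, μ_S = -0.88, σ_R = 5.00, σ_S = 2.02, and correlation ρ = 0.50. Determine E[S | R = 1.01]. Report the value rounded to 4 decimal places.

-0.7588

E[S | R=x] = μ_S + ρ(σ_S/σ_R)(x − μ_R) for jointly normal variables.
E[S | R=1.01] = -0.88 + (0.50)·(2.02/5.00)·(1.01 − (0.41)) = -0.88 + (0.202)·(0.6) = -0.7588.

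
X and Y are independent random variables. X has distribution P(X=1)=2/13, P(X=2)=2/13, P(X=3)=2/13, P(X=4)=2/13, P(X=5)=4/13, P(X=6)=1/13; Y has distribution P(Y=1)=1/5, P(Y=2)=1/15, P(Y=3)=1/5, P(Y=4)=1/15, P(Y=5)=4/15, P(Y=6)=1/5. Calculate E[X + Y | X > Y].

P(X > Y) = 24/65.
Summing (X+Y)·P(x,y) over outcomes with X > Y gives 478/195.
E[X + Y | X > Y] = (478/195) / (24/65) = 239/36.

239/36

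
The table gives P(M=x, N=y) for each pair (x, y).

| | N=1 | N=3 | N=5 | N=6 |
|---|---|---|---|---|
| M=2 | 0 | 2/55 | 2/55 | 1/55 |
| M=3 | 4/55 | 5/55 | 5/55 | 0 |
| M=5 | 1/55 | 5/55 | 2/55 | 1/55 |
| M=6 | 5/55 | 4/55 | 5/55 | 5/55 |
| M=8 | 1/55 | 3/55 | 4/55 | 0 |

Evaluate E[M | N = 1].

P(N = 1) = 1/5.
Summing M·P(M=x,N=y) over the conditioning event gives 1.
E[M | N = 1] = (1) / (1/5) = 5.

5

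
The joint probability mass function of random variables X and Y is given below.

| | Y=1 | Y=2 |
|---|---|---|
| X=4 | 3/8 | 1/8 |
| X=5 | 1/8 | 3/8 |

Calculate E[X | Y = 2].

19/4

P(Y = 2) = 1/2.
Σ X·P over the event = 4·(1/8) + 5·(3/8) = 19/8.
E[X | Y = 2] = (19/8) / (1/2) = 19/4.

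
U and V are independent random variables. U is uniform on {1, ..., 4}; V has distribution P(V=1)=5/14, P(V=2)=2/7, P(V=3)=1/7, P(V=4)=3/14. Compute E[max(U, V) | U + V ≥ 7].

P(U + V ≥ 7) = 1/7.
Summing max(U,V)·P(x,y) over outcomes with U + V ≥ 7 gives 4/7.
E[max(U, V) | U + V ≥ 7] = (4/7) / (1/7) = 4.

4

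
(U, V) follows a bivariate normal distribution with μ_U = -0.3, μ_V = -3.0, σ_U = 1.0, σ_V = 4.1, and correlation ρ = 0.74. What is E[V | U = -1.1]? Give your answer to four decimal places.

E[V | U=x] = μ_V + ρ(σ_V/σ_U)(x − μ_U) for jointly normal variables.
E[V | U=-1.1] = -3.0 + (0.74)·(4.1/1.0)·(-1.1 − (-0.3)) = -3.0 + (3.034)·(-0.8) = -5.4272.

-5.4272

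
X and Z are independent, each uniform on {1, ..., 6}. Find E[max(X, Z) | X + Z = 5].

Outcomes with X + Z = 5: (1,4), (2,3), (3,2), (4,1), each with probability 1/36.
E[max(X, Z) | X + Z = 5] = (4 + 3 + 3 + 4) / 4 = 7/2.

7/2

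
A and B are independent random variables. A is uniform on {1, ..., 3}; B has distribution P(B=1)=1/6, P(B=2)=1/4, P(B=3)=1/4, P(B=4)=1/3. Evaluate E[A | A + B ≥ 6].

29/11

P(A + B ≥ 6) = 11/36.
Summing A·P(x,y) over outcomes with A + B ≥ 6 gives 29/36.
E[A | A + B ≥ 6] = (29/36) / (11/36) = 29/11.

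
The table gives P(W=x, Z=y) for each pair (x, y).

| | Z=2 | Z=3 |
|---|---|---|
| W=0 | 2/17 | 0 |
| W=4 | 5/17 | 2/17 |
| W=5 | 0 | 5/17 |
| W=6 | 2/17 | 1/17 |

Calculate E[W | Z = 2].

P(Z = 2) = 9/17.
Summing W·P(W=x,Z=y) over the conditioning event gives 32/17.
E[W | Z = 2] = (32/17) / (9/17) = 32/9.

32/9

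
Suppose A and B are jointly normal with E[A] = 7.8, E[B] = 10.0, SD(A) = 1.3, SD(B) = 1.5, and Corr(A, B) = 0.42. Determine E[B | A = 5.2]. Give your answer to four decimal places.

8.7400

The regression of B on A has slope ρ·σ_B/σ_A and passes through (μ_A, μ_B).
E[B | A=5.2] = 10.0 + (0.42)·(1.5/1.3)·(5.2 − (7.8)) = 10.0 + (0.48462)·(-2.6) = 8.7400.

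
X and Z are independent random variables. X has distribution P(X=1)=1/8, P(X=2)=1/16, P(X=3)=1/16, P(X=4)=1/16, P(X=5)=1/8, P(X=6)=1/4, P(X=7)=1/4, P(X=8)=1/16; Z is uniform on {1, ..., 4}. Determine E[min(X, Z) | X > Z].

12/5

P(X > Z) = 25/32.
Summing min(X,Z)·P(x,y) over outcomes with X > Z gives 15/8.
E[min(X, Z) | X > Z] = (15/8) / (25/32) = 12/5.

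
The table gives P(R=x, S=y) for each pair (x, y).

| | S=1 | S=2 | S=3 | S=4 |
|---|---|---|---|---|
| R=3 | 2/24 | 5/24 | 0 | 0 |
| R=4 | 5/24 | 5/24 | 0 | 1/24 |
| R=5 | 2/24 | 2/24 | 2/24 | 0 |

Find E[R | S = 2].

15/4

P(S = 2) = 1/2.
Σ R·P over the event = 3·(5/24) + 4·(5/24) + 5·(2/24) = 15/8.
E[R | S = 2] = (15/8) / (1/2) = 15/4.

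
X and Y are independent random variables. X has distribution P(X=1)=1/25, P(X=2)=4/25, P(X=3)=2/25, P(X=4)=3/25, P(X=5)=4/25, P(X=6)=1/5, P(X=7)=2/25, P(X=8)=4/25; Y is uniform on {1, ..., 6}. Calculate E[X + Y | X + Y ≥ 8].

951/94

P(X + Y ≥ 8) = 47/75.
Summing (X+Y)·P(x,y) over outcomes with X + Y ≥ 8 gives 317/50.
E[X + Y | X + Y ≥ 8] = (317/50) / (47/75) = 951/94.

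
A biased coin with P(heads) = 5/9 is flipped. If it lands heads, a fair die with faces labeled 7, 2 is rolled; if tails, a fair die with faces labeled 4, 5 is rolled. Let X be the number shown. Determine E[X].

E[X | heads] = (7+2)/2 = 9/2.
E[X | tails] = (4+5)/2 = 9/2.
By the law of total expectation,
E[X] = (5/9)·(9/2) + (4/9)·(9/2) = 9/2.

9/2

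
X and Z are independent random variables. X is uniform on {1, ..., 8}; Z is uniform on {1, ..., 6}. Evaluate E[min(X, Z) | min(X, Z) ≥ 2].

24/7

P(min(X, Z) ≥ 2) = 35/48.
Summing min(X,Z)·P(x,y) over outcomes with min(X, Z) ≥ 2 gives 5/2.
E[min(X, Z) | min(X, Z) ≥ 2] = (5/2) / (35/48) = 24/7.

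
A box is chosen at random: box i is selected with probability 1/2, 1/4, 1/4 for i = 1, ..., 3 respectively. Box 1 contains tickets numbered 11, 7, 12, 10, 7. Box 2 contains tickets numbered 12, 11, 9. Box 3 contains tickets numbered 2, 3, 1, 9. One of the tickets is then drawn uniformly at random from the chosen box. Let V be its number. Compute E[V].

E[V | box 1] = (11+7+12+10+7)/5 = 47/5.
E[V | box 2] = (12+11+9)/3 = 32/3.
E[V | box 3] = (2+3+1+9)/4 = 15/4.
E[V] = (1/2)·(47/5) + (1/4)·(32/3) + (1/4)·(15/4) = 1993/240.

1993/240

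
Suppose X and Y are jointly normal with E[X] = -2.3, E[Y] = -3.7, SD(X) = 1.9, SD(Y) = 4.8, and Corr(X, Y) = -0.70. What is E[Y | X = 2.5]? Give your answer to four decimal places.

For a bivariate normal, E[Y | X=x] = μ_Y + ρ·(σ_Y/σ_X)·(x − μ_X).
E[Y | X=2.5] = -3.7 + (-0.70)·(4.8/1.9)·(2.5 − (-2.3)) = -3.7 + (-1.76842)·(4.8) = -12.1884.

-12.1884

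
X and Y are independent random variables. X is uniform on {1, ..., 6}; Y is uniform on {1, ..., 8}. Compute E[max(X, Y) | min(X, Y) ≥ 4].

94/15

P(min(X, Y) ≥ 4) = 5/16.
Summing max(X,Y)·P(x,y) over outcomes with min(X, Y) ≥ 4 gives 47/24.
E[max(X, Y) | min(X, Y) ≥ 4] = (47/24) / (5/16) = 94/15.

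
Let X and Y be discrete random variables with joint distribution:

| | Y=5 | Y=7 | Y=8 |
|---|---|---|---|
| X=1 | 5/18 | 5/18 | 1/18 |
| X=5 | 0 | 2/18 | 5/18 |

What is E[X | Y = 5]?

P(Y = 5) = 5/18.
Σ X·P over the event = 1·(5/18) = 5/18.
E[X | Y = 5] = (5/18) / (5/18) = 1.

1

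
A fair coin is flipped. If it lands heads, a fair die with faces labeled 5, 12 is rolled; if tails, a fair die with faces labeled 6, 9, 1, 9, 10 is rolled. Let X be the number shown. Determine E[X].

E[X | heads] = (5+12)/2 = 17/2.
E[X | tails] = (6+9+1+9+10)/5 = 7.
By the law of total expectation,
E[X] = (1/2)·(17/2) + (1/2)·(7) = 31/4.

31/4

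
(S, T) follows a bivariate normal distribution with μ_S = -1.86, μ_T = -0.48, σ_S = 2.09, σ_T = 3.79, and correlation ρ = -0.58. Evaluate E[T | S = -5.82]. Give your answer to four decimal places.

The regression of T on S has slope ρ·σ_T/σ_S and passes through (μ_S, μ_T).
E[T | S=-5.82] = -0.48 + (-0.58)·(3.79/2.09)·(-5.82 − (-1.86)) = -0.48 + (-1.05177)·(-3.96) = 3.6850.

3.6850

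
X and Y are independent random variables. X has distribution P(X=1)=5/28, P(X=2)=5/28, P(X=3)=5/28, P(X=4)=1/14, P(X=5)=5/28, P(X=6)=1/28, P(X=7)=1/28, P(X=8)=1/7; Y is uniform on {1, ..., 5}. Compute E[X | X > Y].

P(X > Y) = 71/140.
Summing X·P(x,y) over outcomes with X > Y gives 389/140.
E[X | X > Y] = (389/140) / (71/140) = 389/71.

389/71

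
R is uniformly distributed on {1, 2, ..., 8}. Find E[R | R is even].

5

Given R is even, R is equally likely to be any of {2, 4, 6, 8}.
E[R | R is even] = (2 + 4 + 6 + 8) / 4 = 5.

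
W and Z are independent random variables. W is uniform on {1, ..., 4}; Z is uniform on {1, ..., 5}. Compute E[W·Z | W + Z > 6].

Outcomes with W + Z > 6: (2,5), (3,4), (3,5), (4,3), (4,4), (4,5), each with probability 1/20.
E[W·Z | W + Z > 6] = (10 + 12 + 15 + 12 + 16 + 20) / 6 = 85/6.

85/6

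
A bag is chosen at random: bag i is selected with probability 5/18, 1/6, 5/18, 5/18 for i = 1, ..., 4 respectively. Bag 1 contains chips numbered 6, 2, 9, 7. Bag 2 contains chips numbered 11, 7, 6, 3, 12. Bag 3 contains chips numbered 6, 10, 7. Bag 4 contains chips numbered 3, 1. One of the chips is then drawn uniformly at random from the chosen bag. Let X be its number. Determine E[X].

E[X | bag 1] = (6+2+9+7)/4 = 6.
E[X | bag 2] = (11+7+6+3+12)/5 = 39/5.
E[X | bag 3] = (6+10+7)/3 = 23/3.
E[X | bag 4] = (3+1)/2 = 2.
By the law of total expectation,
E[X] = (5/18)·(6) + (1/6)·(39/5) + (5/18)·(23/3) + (5/18)·(2) = 763/135.

763/135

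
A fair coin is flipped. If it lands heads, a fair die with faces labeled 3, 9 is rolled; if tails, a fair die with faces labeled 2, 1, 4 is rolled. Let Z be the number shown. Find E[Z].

E[Z | heads] = (3+9)/2 = 6.
E[Z | tails] = (2+1+4)/3 = 7/3.
E[Z] = (1/2)·(6) + (1/2)·(7/3) = 25/6.

25/6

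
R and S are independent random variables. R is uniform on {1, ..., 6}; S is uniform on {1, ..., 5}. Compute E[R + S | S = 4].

15/2

P(S = 4) = 1/5.
Summing (R+S)·P(x,y) over outcomes with S = 4 gives 3/2.
E[R + S | S = 4] = (3/2) / (1/5) = 15/2.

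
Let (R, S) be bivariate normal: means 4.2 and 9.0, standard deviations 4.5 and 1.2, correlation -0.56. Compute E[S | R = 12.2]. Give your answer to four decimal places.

7.8053

The regression of S on R has slope ρ·σ_S/σ_R and passes through (μ_R, μ_S).
E[S | R=12.2] = 9.0 + (-0.56)·(1.2/4.5)·(12.2 − (4.2)) = 9.0 + (-0.149333)·(8) = 7.8053.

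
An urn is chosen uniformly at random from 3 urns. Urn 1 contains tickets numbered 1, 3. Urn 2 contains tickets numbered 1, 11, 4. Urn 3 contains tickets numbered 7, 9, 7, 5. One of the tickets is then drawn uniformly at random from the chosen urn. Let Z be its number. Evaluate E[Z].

E[Z | urn 1] = (1+3)/2 = 2.
E[Z | urn 2] = (1+11+4)/3 = 16/3.
E[Z | urn 3] = (7+9+7+5)/4 = 7.
E[Z] = (1/3)·(2) + (1/3)·(16/3) + (1/3)·(7) = 43/9.

43/9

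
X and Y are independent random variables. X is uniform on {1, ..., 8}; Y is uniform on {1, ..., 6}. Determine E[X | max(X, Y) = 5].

35/9

Outcomes with max(X, Y) = 5: (1,5), (2,5), (3,5), (4,5), (5,1), (5,2), (5,3), (5,4), (5,5), each with probability 1/48.
E[X | max(X, Y) = 5] = (1 + 2 + 3 + 4 + 5 + 5 + 5 + 5 + 5) / 9 = 35/9.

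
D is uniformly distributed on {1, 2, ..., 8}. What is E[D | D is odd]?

Given D is odd, D is equally likely to be any of {1, 3, 5, 7}.
E[D | D is odd] = (1 + 3 + 5 + 7) / 4 = 4.

4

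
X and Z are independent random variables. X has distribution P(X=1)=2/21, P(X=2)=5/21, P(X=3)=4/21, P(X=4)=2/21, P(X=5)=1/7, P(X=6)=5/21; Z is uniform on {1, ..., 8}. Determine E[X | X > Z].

67/14

P(X > Z) = 1/3.
Summing X·P(x,y) over outcomes with X > Z gives 67/42.
E[X | X > Z] = (67/42) / (1/3) = 67/14.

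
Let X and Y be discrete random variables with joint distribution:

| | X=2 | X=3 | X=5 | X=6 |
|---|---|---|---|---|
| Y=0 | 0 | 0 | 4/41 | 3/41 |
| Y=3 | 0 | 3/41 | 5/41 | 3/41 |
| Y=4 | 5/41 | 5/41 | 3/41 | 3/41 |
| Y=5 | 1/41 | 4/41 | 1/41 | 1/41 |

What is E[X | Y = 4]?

P(Y = 4) = 16/41.
Σ X·P over the event = 2·(5/41) + 3·(5/41) + 5·(3/41) + 6·(3/41) = 58/41.
E[X | Y = 4] = (58/41) / (16/41) = 29/8.

29/8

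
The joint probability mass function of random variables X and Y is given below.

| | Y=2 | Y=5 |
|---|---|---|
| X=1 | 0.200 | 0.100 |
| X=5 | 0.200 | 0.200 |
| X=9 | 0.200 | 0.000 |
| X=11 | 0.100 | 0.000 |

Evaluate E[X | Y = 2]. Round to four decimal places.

5.8571

P(Y = 2) = 0.700.
Σ X·P over the event = 1·(0.200) + 5·(0.200) + 9·(0.200) + 11·(0.100) = 4.100.
E[X | Y = 2] = (4.100) / (0.700) = 5.8571.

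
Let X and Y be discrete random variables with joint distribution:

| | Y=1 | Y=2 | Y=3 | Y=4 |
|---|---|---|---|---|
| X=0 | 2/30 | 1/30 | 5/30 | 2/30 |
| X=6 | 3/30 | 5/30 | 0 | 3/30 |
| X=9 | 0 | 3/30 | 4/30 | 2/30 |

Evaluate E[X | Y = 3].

P(Y = 3) = 3/10.
Σ X·P over the event = 0·(5/30) + 9·(4/30) = 6/5.
E[X | Y = 3] = (6/5) / (3/10) = 4.

4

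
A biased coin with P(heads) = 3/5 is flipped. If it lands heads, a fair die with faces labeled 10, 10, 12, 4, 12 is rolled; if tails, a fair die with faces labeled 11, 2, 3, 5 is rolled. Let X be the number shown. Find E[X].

393/50

E[X | heads] = (10+10+12+4+12)/5 = 48/5.
E[X | tails] = (11+2+3+5)/4 = 21/4.
By the law of total expectation,
E[X] = (3/5)·(48/5) + (2/5)·(21/4) = 393/50.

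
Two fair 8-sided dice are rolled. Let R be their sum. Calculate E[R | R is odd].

P(R is odd) = 1/2.
Σ over the event: 3·1/32 + 5·1/16 + 7·3/32 + 9·1/8 + 11·3/32 + 13·1/16 + 15·1/32 = 9/2.
E[R | R is odd] = (9/2) / (1/2) = 9.

9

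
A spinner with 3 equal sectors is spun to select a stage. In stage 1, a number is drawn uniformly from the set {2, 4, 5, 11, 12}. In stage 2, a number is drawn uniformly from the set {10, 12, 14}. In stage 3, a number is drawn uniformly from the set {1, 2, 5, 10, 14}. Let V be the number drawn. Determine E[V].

E[V | stage 1] = (2+4+5+11+12)/5 = 34/5.
E[V | stage 2] = (10+12+14)/3 = 12.
E[V | stage 3] = (1+2+5+10+14)/5 = 32/5.
By the law of total expectation,
E[V] = (1/3)·(34/5) + (1/3)·(12) + (1/3)·(32/5) = 42/5.

42/5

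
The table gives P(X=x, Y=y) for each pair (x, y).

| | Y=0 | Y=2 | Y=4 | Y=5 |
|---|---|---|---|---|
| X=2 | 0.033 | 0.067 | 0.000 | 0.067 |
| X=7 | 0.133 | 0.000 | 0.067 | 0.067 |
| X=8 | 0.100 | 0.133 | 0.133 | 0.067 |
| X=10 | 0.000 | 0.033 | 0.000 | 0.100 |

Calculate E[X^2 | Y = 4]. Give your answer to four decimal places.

58.9750

P(Y = 4) = 0.200.
Σ X^2·P over the event = 49·(0.067) + 64·(0.133) = 11.795.
E[X^2 | Y = 4] = (11.795) / (0.200) = 58.9750.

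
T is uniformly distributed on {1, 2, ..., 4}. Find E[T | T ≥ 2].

Given T ≥ 2, T is equally likely to be any of {2, 3, 4}.
E[T | T ≥ 2] = (2 + 3 + 4) / 3 = 3.

3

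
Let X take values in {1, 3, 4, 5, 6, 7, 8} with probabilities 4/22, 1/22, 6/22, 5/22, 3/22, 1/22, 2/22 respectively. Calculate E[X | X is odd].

P(X is odd) = 1/2.
Σ over the event: 1·2/11 + 3·1/22 + 5·5/22 + 7·1/22 = 39/22.
E[X | X is odd] = (39/22) / (1/2) = 39/11.

39/11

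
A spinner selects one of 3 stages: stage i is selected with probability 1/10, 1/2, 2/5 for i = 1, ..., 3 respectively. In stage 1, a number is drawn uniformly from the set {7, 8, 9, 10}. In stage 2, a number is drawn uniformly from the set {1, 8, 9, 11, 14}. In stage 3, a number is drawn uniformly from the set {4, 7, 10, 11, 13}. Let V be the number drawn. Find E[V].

35/4

E[V | stage 1] = (7+8+9+10)/4 = 17/2.
E[V | stage 2] = (1+8+9+11+14)/5 = 43/5.
E[V | stage 3] = (4+7+10+11+13)/5 = 9.
By the law of total expectation,
E[V] = (1/10)·(17/2) + (1/2)·(43/5) + (2/5)·(9) = 35/4.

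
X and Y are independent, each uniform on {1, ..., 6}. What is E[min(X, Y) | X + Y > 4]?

P(X + Y > 4) = 5/6.
Summing min(X,Y)·P(x,y) over outcomes with X + Y > 4 gives 7/3.
E[min(X, Y) | X + Y > 4] = (7/3) / (5/6) = 14/5.

14/5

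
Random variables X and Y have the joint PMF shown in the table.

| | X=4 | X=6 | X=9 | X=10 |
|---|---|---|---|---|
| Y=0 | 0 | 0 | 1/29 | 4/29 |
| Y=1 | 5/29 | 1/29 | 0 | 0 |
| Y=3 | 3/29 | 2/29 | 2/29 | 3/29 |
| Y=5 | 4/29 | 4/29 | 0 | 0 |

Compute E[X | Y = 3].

P(Y = 3) = 10/29.
Σ X·P over the event = 4·(3/29) + 6·(2/29) + 9·(2/29) + 10·(3/29) = 72/29.
E[X | Y = 3] = (72/29) / (10/29) = 36/5.

36/5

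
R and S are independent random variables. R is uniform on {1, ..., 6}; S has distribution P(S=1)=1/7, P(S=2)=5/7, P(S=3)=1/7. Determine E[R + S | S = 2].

11/2

P(S = 2) = 5/7.
Summing (R+S)·P(x,y) over outcomes with S = 2 gives 55/14.
E[R + S | S = 2] = (55/14) / (5/7) = 11/2.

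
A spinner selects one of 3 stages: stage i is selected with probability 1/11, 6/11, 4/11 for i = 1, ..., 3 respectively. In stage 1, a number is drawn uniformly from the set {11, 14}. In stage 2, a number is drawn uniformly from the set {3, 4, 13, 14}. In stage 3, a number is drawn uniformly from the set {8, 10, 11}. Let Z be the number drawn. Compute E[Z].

613/66

E[Z | stage 1] = (11+14)/2 = 25/2.
E[Z | stage 2] = (3+4+13+14)/4 = 17/2.
E[Z | stage 3] = (8+10+11)/3 = 29/3.
By the law of total expectation,
E[Z] = (1/11)·(25/2) + (6/11)·(17/2) + (4/11)·(29/3) = 613/66.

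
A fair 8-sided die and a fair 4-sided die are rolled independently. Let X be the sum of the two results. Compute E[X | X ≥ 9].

P(X ≥ 9) = 5/16.
Σ over the event: 9·1/8 + 10·3/32 + 11·1/16 + 12·1/32 = 25/8.
E[X | X ≥ 9] = (25/8) / (5/16) = 10.

10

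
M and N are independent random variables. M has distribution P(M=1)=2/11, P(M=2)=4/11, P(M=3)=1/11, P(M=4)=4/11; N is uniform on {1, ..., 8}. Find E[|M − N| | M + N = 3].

1

P(M + N = 3) = 3/44.
Summing |M−N|·P(x,y) over outcomes with M + N = 3 gives 3/44.
E[|M − N| | M + N = 3] = (3/44) / (3/44) = 1.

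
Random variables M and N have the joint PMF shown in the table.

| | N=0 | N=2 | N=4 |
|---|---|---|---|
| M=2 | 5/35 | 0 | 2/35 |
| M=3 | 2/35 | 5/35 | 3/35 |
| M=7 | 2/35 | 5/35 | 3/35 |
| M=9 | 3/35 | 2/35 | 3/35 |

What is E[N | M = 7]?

11/5

P(M = 7) = 2/7.
Σ N·P over the event = 0·(2/35) + 2·(5/35) + 4·(3/35) = 22/35.
E[N | M = 7] = (22/35) / (2/7) = 11/5.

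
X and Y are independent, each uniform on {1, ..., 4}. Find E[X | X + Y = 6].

3

Outcomes with X + Y = 6: (2,4), (3,3), (4,2), each with probability 1/16.
E[X | X + Y = 6] = (2 + 3 + 4) / 3 = 3.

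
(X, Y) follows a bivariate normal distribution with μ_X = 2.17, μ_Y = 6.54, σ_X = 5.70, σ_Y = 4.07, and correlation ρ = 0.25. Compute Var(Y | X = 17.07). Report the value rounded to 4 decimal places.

15.5296

The conditional variance in a bivariate normal is σ_Y²(1 − ρ²), independent of x.
Var(Y | X=17.07) = (4.07)²·(1 − (0.25)²) = 16.5649·0.9375 = 15.5296.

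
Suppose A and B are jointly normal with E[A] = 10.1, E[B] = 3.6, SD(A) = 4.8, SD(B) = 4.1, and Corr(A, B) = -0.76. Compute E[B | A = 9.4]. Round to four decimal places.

4.0544

For a bivariate normal, E[B | A=x] = μ_B + ρ·(σ_B/σ_A)·(x − μ_A).
E[B | A=9.4] = 3.6 + (-0.76)·(4.1/4.8)·(9.4 − (10.1)) = 3.6 + (-0.64917)·(-0.7) = 4.0544.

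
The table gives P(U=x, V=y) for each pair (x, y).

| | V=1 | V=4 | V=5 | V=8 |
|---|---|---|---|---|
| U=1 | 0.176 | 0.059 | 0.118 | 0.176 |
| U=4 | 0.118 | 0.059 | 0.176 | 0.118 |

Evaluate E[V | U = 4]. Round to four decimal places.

4.6242

P(U = 4) = 0.471.
Σ V·P over the event = 1·(0.118) + 4·(0.059) + 5·(0.176) + 8·(0.118) = 2.178.
E[V | U = 4] = (2.178) / (0.471) = 4.6242.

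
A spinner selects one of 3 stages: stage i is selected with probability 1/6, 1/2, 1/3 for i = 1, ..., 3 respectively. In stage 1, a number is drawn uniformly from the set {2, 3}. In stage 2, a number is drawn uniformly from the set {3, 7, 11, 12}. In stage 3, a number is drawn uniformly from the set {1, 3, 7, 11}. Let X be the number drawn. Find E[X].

E[X | stage 1] = (2+3)/2 = 5/2.
E[X | stage 2] = (3+7+11+12)/4 = 33/4.
E[X | stage 3] = (1+3+7+11)/4 = 11/2.
E[X] = (1/6)·(5/2) + (1/2)·(33/4) + (1/3)·(11/2) = 51/8.

51/8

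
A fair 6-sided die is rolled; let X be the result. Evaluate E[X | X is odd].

Given X is odd, X is equally likely to be any of {1, 3, 5}.
E[X | X is odd] = (1 + 3 + 5) / 3 = 3.

3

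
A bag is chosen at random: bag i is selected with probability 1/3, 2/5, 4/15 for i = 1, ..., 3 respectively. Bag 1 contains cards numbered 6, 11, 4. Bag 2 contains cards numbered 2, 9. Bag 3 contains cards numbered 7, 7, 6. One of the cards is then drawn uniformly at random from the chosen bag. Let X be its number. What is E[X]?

284/45

E[X | bag 1] = (6+11+4)/3 = 7.
E[X | bag 2] = (2+9)/2 = 11/2.
E[X | bag 3] = (7+7+6)/3 = 20/3.
E[X] = (1/3)·(7) + (2/5)·(11/2) + (4/15)·(20/3) = 284/45.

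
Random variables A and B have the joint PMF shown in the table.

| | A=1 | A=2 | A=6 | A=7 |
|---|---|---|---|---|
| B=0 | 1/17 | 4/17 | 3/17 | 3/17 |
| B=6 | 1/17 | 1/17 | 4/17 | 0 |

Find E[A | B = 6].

P(B = 6) = 6/17.
Summing A·P(A=x,B=y) over the conditioning event gives 27/17.
E[A | B = 6] = (27/17) / (6/17) = 9/2.

9/2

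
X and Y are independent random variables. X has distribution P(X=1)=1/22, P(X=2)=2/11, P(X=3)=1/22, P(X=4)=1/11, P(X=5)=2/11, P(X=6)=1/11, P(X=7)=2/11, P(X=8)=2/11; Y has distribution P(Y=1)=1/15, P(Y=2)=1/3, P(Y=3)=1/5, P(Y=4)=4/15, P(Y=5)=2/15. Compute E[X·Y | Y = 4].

P(Y = 4) = 4/15.
Summing XY·P(x,y) over outcomes with Y = 4 gives 896/165.
E[X·Y | Y = 4] = (896/165) / (4/15) = 224/11.

224/11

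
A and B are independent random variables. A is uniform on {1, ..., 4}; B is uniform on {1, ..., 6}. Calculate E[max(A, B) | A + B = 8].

5

P(A + B = 8) = 1/8.
Summing max(A,B)·P(x,y) over outcomes with A + B = 8 gives 5/8.
E[max(A, B) | A + B = 8] = (5/8) / (1/8) = 5.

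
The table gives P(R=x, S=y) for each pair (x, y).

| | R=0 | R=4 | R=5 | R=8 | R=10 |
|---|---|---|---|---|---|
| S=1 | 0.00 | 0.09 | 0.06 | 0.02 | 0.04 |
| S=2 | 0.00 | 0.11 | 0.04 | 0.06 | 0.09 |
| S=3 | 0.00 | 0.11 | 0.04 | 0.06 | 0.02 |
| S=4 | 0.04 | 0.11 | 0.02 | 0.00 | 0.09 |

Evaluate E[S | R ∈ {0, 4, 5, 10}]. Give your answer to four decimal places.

P(R ∈ {0, 4, 5, 10}) = 0.86.
Summing S·P(R=x,S=y) over the conditioning event gives 2.22.
E[S | R ∈ {0, 4, 5, 10}] = (2.22) / (0.86) = 2.5814.

2.5814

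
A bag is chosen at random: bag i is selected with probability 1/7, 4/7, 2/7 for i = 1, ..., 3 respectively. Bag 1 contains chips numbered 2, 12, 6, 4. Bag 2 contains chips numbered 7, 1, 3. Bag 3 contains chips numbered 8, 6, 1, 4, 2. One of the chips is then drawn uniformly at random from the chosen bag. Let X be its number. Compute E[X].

436/105

E[X | bag 1] = (2+12+6+4)/4 = 6.
E[X | bag 2] = (7+1+3)/3 = 11/3.
E[X | bag 3] = (8+6+1+4+2)/5 = 21/5.
By the law of total expectation,
E[X] = (1/7)·(6) + (4/7)·(11/3) + (2/7)·(21/5) = 436/105.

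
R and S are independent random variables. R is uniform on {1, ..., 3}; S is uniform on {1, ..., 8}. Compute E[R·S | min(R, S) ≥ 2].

25/2

P(min(R, S) ≥ 2) = 7/12.
Summing RS·P(x,y) over outcomes with min(R, S) ≥ 2 gives 175/24.
E[R·S | min(R, S) ≥ 2] = (175/24) / (7/12) = 25/2.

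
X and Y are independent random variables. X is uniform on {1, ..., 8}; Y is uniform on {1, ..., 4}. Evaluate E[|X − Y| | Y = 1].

7/2

P(Y = 1) = 1/4.
Summing |X−Y|·P(x,y) over outcomes with Y = 1 gives 7/8.
E[|X − Y| | Y = 1] = (7/8) / (1/4) = 7/2.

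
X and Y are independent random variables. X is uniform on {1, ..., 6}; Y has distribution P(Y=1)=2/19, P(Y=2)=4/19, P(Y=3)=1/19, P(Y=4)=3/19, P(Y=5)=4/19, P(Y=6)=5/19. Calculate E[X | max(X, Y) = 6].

P(max(X, Y) = 6) = 22/57.
Summing X·P(x,y) over outcomes with max(X, Y) = 6 gives 63/38.
E[X | max(X, Y) = 6] = (63/38) / (22/57) = 189/44.

189/44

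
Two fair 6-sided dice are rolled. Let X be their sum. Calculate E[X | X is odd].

7

P(X is odd) = 1/2.
Σ over the event: 3·1/18 + 5·1/9 + 7·1/6 + 9·1/9 + 11·1/18 = 7/2.
E[X | X is odd] = (7/2) / (1/2) = 7.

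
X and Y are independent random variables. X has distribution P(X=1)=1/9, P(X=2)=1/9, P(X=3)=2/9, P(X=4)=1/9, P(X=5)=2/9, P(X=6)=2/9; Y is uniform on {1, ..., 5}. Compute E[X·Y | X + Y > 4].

P(X + Y > 4) = 38/45.
Summing XY·P(x,y) over outcomes with X + Y > 4 gives 169/15.
E[X·Y | X + Y > 4] = (169/15) / (38/45) = 507/38.

507/38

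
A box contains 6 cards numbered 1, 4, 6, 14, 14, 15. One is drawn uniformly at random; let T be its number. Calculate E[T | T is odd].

8

P(T is odd) = 1/3.
Σ over the event: 1·1/6 + 15·1/6 = 8/3.
E[T | T is odd] = (8/3) / (1/3) = 8.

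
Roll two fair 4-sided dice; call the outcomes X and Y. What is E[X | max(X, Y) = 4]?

22/7

Outcomes with max(X, Y) = 4: (1,4), (2,4), (3,4), (4,1), (4,2), (4,3), (4,4), each with probability 1/16.
E[X | max(X, Y) = 4] = (1 + 2 + 3 + 4 + 4 + 4 + 4) / 7 = 22/7.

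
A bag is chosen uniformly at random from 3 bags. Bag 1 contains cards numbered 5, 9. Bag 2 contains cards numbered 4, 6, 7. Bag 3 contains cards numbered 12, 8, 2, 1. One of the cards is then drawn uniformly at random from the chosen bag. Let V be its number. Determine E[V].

E[V | bag 1] = (5+9)/2 = 7.
E[V | bag 2] = (4+6+7)/3 = 17/3.
E[V | bag 3] = (12+8+2+1)/4 = 23/4.
E[V] = (1/3)·(7) + (1/3)·(17/3) + (1/3)·(23/4) = 221/36.

221/36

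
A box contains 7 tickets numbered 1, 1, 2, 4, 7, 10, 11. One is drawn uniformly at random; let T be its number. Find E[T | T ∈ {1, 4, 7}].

13/4

P(T ∈ {1, 4, 7}) = 4/7.
Σ over the event: 1·2/7 + 4·1/7 + 7·1/7 = 13/7.
E[T | T ∈ {1, 4, 7}] = (13/7) / (4/7) = 13/4.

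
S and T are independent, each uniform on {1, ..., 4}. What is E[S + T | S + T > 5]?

20/3

P(S + T > 5) = 3/8.
Summing (S+T)·P(x,y) over outcomes with S + T > 5 gives 5/2.
E[S + T | S + T > 5] = (5/2) / (3/8) = 20/3.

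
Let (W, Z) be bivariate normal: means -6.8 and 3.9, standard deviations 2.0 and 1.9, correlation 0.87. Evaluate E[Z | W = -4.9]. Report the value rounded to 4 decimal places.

For a bivariate normal, E[Z | W=x] = μ_Z + ρ·(σ_Z/σ_W)·(x − μ_W).
E[Z | W=-4.9] = 3.9 + (0.87)·(1.9/2.0)·(-4.9 − (-6.8)) = 3.9 + (0.8265)·(1.9) = 5.4704.

5.4704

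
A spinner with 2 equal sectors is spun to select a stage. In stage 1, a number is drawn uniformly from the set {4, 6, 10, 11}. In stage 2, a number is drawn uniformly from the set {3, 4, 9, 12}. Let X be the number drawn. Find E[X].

59/8

E[X | stage 1] = (4+6+10+11)/4 = 31/4.
E[X | stage 2] = (3+4+9+12)/4 = 7.
E[X] = (1/2)·(31/4) + (1/2)·(7) = 59/8.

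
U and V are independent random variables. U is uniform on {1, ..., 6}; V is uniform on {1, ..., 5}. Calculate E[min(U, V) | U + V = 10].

9/2

Outcomes with U + V = 10: (5,5), (6,4), each with probability 1/30.
E[min(U, V) | U + V = 10] = (5 + 4) / 2 = 9/2.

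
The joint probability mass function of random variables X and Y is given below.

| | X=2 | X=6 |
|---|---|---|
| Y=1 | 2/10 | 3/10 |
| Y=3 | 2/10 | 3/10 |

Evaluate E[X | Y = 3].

P(Y = 3) = 1/2.
Σ X·P over the event = 2·(2/10) + 6·(3/10) = 11/5.
E[X | Y = 3] = (11/5) / (1/2) = 22/5.

22/5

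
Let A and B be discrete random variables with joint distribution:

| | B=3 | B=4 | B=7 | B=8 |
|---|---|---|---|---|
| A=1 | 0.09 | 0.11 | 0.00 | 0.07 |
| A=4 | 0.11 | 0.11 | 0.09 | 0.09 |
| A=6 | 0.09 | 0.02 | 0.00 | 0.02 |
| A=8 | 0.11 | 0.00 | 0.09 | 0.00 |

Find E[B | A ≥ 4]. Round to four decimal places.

P(A ≥ 4) = 0.73.
Summing B·P(A=x,B=y) over the conditioning event gives 3.59.
E[B | A ≥ 4] = (3.59) / (0.73) = 4.9178.

4.9178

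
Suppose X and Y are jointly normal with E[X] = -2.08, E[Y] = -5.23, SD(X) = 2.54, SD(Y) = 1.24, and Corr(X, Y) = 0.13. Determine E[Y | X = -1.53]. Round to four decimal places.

The regression of Y on X has slope ρ·σ_Y/σ_X and passes through (μ_X, μ_Y).
E[Y | X=-1.53] = -5.23 + (0.13)·(1.24/2.54)·(-1.53 − (-2.08)) = -5.23 + (0.063465)·(0.55) = -5.1951.

-5.1951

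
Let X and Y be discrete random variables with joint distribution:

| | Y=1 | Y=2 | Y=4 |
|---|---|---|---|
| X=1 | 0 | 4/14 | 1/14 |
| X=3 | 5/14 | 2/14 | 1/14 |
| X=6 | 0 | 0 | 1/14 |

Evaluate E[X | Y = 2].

P(Y = 2) = 3/7.
Summing X·P(X=x,Y=y) over the conditioning event gives 5/7.
E[X | Y = 2] = (5/7) / (3/7) = 5/3.

5/3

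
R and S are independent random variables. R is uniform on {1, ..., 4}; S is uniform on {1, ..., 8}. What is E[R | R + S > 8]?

3

Outcomes with R + S > 8: (1,8), (2,7), (2,8), (3,6), (3,7), (3,8), (4,5), (4,6), (4,7), (4,8), each with probability 1/32.
E[R | R + S > 8] = (1 + 2 + 2 + 3 + 3 + 3 + 4 + 4 + 4 + 4) / 10 = 3.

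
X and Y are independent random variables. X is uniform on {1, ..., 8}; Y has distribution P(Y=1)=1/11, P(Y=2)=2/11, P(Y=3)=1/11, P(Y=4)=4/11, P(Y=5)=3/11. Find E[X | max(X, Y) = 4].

14/5

P(max(X, Y) = 4) = 5/22.
Summing X·P(x,y) over outcomes with max(X, Y) = 4 gives 7/11.
E[X | max(X, Y) = 4] = (7/11) / (5/22) = 14/5.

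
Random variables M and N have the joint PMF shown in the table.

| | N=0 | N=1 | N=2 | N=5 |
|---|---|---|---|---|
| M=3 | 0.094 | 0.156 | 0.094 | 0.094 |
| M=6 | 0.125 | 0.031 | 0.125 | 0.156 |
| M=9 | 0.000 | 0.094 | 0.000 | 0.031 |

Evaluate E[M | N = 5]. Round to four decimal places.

P(N = 5) = 0.281.
Summing M·P(M=x,N=y) over the conditioning event gives 1.497.
E[M | N = 5] = (1.497) / (0.281) = 5.3274.

5.3274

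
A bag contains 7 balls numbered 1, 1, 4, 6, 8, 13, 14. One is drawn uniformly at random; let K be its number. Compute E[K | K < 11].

P(K < 11) = 5/7.
Σ over the event: 1·2/7 + 4·1/7 + 6·1/7 + 8·1/7 = 20/7.
E[K | K < 11] = (20/7) / (5/7) = 4.

4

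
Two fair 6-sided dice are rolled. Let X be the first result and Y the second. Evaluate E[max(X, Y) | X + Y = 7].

5

Outcomes with X + Y = 7: (1,6), (2,5), (3,4), (4,3), (5,2), (6,1), each with probability 1/36.
E[max(X, Y) | X + Y = 7] = (6 + 5 + 4 + 4 + 5 + 6) / 6 = 5.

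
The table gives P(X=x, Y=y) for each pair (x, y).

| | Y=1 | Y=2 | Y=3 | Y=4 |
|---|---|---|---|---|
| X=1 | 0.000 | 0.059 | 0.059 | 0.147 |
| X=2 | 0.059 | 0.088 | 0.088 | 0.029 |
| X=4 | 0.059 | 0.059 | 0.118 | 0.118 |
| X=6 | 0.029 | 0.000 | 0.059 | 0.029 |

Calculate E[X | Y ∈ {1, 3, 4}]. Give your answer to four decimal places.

3.0730

P(Y ∈ {1, 3, 4}) = 0.794.
Summing X·P(X=x,Y=y) over the conditioning event gives 2.440.
E[X | Y ∈ {1, 3, 4}] = (2.440) / (0.794) = 3.0730.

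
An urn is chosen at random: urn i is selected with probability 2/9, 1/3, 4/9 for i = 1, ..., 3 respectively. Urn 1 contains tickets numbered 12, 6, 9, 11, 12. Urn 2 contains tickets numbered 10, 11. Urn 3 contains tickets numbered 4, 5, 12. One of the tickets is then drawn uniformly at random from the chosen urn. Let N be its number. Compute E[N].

53/6

E[N | urn 1] = (12+6+9+11+12)/5 = 10.
E[N | urn 2] = (10+11)/2 = 21/2.
E[N | urn 3] = (4+5+12)/3 = 7.
By the law of total expectation,
E[N] = (2/9)·(10) + (1/3)·(21/2) + (4/9)·(7) = 53/6.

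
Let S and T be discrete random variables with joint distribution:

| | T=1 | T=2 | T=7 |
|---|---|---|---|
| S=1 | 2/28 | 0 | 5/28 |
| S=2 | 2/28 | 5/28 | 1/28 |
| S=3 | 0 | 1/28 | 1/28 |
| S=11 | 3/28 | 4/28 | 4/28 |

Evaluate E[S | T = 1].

P(T = 1) = 1/4.
Σ S·P over the event = 1·(2/28) + 2·(2/28) + 11·(3/28) = 39/28.
E[S | T = 1] = (39/28) / (1/4) = 39/7.

39/7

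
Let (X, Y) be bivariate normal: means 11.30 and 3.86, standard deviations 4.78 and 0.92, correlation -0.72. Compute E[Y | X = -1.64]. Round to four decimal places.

For a bivariate normal, E[Y | X=x] = μ_Y + ρ·(σ_Y/σ_X)·(x − μ_X).
E[Y | X=-1.64] = 3.86 + (-0.72)·(0.92/4.78)·(-1.64 − (11.30)) = 3.86 + (-0.13858)·(-12.94) = 5.6532.

5.6532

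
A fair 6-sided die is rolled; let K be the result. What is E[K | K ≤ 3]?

2

Given K ≤ 3, K is equally likely to be any of {1, 2, 3}.
E[K | K ≤ 3] = (1 + 2 + 3) / 3 = 2.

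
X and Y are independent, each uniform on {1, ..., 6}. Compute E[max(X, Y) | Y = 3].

4

Outcomes with Y = 3: (1,3), (2,3), (3,3), (4,3), (5,3), (6,3), each with probability 1/36.
E[max(X, Y) | Y = 3] = (3 + 3 + 3 + 4 + 5 + 6) / 6 = 4.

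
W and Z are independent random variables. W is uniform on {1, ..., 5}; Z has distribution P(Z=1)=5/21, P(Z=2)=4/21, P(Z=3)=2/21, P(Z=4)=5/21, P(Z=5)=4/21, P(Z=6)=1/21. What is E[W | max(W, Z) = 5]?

35/9

P(max(W, Z) = 5) = 12/35.
Summing W·P(x,y) over outcomes with max(W, Z) = 5 gives 4/3.
E[W | max(W, Z) = 5] = (4/3) / (12/35) = 35/9.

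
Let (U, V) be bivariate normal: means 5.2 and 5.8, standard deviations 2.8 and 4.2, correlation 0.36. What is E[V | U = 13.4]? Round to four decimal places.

10.2280

The regression of V on U has slope ρ·σ_V/σ_U and passes through (μ_U, μ_V).
E[V | U=13.4] = 5.8 + (0.36)·(4.2/2.8)·(13.4 − (5.2)) = 5.8 + (0.54)·(8.2) = 10.2280.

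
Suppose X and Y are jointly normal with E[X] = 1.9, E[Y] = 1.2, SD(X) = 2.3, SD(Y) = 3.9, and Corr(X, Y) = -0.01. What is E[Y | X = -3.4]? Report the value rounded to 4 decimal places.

E[Y | X=x] = μ_Y + ρ(σ_Y/σ_X)(x − μ_X) for jointly normal variables.
E[Y | X=-3.4] = 1.2 + (-0.01)·(3.9/2.3)·(-3.4 − (1.9)) = 1.2 + (-0.016957)·(-5.3) = 1.2899.

1.2899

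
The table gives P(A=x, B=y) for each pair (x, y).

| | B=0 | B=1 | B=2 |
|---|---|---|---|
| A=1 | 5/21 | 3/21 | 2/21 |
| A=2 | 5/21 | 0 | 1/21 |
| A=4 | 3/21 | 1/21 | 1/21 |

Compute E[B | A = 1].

7/10

P(A = 1) = 10/21.
Σ B·P over the event = 0·(5/21) + 1·(3/21) + 2·(2/21) = 1/3.
E[B | A = 1] = (1/3) / (10/21) = 7/10.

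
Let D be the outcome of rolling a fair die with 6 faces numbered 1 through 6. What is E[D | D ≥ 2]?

Given D ≥ 2, D is equally likely to be any of {2, 3, 4, 5, 6}.
E[D | D ≥ 2] = (2 + 3 + 4 + 5 + 6) / 5 = 4.

4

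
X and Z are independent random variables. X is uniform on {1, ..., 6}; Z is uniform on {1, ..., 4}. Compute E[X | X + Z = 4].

2

Outcomes with X + Z = 4: (1,3), (2,2), (3,1), each with probability 1/24.
E[X | X + Z = 4] = (1 + 2 + 3) / 3 = 2.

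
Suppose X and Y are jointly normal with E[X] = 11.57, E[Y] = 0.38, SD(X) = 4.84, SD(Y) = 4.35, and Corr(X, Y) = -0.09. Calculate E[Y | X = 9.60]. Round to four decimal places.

The regression of Y on X has slope ρ·σ_Y/σ_X and passes through (μ_X, μ_Y).
E[Y | X=9.60] = 0.38 + (-0.09)·(4.35/4.84)·(9.60 − (11.57)) = 0.38 + (-0.0808884)·(-1.97) = 0.5394.

0.5394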